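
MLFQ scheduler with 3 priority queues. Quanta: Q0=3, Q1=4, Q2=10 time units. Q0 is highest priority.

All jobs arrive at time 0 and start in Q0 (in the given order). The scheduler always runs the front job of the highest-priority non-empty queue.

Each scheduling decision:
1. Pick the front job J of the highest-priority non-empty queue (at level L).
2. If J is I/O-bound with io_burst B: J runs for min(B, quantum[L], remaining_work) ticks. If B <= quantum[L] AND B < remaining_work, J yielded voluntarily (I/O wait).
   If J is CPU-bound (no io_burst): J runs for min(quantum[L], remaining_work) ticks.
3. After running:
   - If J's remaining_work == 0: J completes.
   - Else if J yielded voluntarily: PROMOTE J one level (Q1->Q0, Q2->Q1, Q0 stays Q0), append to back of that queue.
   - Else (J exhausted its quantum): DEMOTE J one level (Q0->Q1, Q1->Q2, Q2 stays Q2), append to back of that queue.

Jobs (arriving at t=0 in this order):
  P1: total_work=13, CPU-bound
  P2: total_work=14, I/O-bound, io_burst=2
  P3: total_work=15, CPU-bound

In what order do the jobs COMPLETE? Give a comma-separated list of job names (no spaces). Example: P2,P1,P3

t=0-3: P1@Q0 runs 3, rem=10, quantum used, demote→Q1. Q0=[P2,P3] Q1=[P1] Q2=[]
t=3-5: P2@Q0 runs 2, rem=12, I/O yield, promote→Q0. Q0=[P3,P2] Q1=[P1] Q2=[]
t=5-8: P3@Q0 runs 3, rem=12, quantum used, demote→Q1. Q0=[P2] Q1=[P1,P3] Q2=[]
t=8-10: P2@Q0 runs 2, rem=10, I/O yield, promote→Q0. Q0=[P2] Q1=[P1,P3] Q2=[]
t=10-12: P2@Q0 runs 2, rem=8, I/O yield, promote→Q0. Q0=[P2] Q1=[P1,P3] Q2=[]
t=12-14: P2@Q0 runs 2, rem=6, I/O yield, promote→Q0. Q0=[P2] Q1=[P1,P3] Q2=[]
t=14-16: P2@Q0 runs 2, rem=4, I/O yield, promote→Q0. Q0=[P2] Q1=[P1,P3] Q2=[]
t=16-18: P2@Q0 runs 2, rem=2, I/O yield, promote→Q0. Q0=[P2] Q1=[P1,P3] Q2=[]
t=18-20: P2@Q0 runs 2, rem=0, completes. Q0=[] Q1=[P1,P3] Q2=[]
t=20-24: P1@Q1 runs 4, rem=6, quantum used, demote→Q2. Q0=[] Q1=[P3] Q2=[P1]
t=24-28: P3@Q1 runs 4, rem=8, quantum used, demote→Q2. Q0=[] Q1=[] Q2=[P1,P3]
t=28-34: P1@Q2 runs 6, rem=0, completes. Q0=[] Q1=[] Q2=[P3]
t=34-42: P3@Q2 runs 8, rem=0, completes. Q0=[] Q1=[] Q2=[]

Answer: P2,P1,P3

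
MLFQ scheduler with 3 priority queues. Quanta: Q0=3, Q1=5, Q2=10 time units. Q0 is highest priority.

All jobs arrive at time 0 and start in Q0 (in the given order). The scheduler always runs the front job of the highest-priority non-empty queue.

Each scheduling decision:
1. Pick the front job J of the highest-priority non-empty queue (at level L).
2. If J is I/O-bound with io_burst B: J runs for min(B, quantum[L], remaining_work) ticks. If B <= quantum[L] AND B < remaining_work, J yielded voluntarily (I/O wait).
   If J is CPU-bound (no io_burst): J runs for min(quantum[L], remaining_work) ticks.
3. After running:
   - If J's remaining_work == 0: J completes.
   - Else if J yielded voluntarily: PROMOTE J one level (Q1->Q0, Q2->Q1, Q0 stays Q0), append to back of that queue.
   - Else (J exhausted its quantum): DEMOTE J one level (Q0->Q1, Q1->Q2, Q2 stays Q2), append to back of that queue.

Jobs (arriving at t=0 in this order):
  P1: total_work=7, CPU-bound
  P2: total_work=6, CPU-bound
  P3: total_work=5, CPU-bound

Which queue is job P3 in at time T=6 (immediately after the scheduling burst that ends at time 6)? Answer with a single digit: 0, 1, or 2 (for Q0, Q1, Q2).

t=0-3: P1@Q0 runs 3, rem=4, quantum used, demote→Q1. Q0=[P2,P3] Q1=[P1] Q2=[]
t=3-6: P2@Q0 runs 3, rem=3, quantum used, demote→Q1. Q0=[P3] Q1=[P1,P2] Q2=[]
t=6-9: P3@Q0 runs 3, rem=2, quantum used, demote→Q1. Q0=[] Q1=[P1,P2,P3] Q2=[]
t=9-13: P1@Q1 runs 4, rem=0, completes. Q0=[] Q1=[P2,P3] Q2=[]
t=13-16: P2@Q1 runs 3, rem=0, completes. Q0=[] Q1=[P3] Q2=[]
t=16-18: P3@Q1 runs 2, rem=0, completes. Q0=[] Q1=[] Q2=[]

Answer: 0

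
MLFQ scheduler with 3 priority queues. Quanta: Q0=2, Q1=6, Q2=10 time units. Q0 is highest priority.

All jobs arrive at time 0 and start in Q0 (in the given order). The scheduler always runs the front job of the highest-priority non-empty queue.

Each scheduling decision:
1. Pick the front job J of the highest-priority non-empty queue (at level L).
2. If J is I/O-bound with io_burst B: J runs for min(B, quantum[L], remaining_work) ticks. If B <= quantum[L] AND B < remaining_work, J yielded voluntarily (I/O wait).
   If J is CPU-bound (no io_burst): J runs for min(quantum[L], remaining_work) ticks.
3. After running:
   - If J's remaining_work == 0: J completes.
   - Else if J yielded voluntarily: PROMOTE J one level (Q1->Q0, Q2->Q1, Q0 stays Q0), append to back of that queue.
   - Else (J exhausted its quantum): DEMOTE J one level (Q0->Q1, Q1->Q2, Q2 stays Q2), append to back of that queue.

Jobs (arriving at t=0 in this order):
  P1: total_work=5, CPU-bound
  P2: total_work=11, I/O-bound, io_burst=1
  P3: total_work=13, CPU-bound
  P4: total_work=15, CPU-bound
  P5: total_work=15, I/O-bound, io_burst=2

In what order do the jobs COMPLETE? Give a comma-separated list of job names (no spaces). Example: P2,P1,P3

Answer: P5,P2,P1,P3,P4

Derivation:
t=0-2: P1@Q0 runs 2, rem=3, quantum used, demote→Q1. Q0=[P2,P3,P4,P5] Q1=[P1] Q2=[]
t=2-3: P2@Q0 runs 1, rem=10, I/O yield, promote→Q0. Q0=[P3,P4,P5,P2] Q1=[P1] Q2=[]
t=3-5: P3@Q0 runs 2, rem=11, quantum used, demote→Q1. Q0=[P4,P5,P2] Q1=[P1,P3] Q2=[]
t=5-7: P4@Q0 runs 2, rem=13, quantum used, demote→Q1. Q0=[P5,P2] Q1=[P1,P3,P4] Q2=[]
t=7-9: P5@Q0 runs 2, rem=13, I/O yield, promote→Q0. Q0=[P2,P5] Q1=[P1,P3,P4] Q2=[]
t=9-10: P2@Q0 runs 1, rem=9, I/O yield, promote→Q0. Q0=[P5,P2] Q1=[P1,P3,P4] Q2=[]
t=10-12: P5@Q0 runs 2, rem=11, I/O yield, promote→Q0. Q0=[P2,P5] Q1=[P1,P3,P4] Q2=[]
t=12-13: P2@Q0 runs 1, rem=8, I/O yield, promote→Q0. Q0=[P5,P2] Q1=[P1,P3,P4] Q2=[]
t=13-15: P5@Q0 runs 2, rem=9, I/O yield, promote→Q0. Q0=[P2,P5] Q1=[P1,P3,P4] Q2=[]
t=15-16: P2@Q0 runs 1, rem=7, I/O yield, promote→Q0. Q0=[P5,P2] Q1=[P1,P3,P4] Q2=[]
t=16-18: P5@Q0 runs 2, rem=7, I/O yield, promote→Q0. Q0=[P2,P5] Q1=[P1,P3,P4] Q2=[]
t=18-19: P2@Q0 runs 1, rem=6, I/O yield, promote→Q0. Q0=[P5,P2] Q1=[P1,P3,P4] Q2=[]
t=19-21: P5@Q0 runs 2, rem=5, I/O yield, promote→Q0. Q0=[P2,P5] Q1=[P1,P3,P4] Q2=[]
t=21-22: P2@Q0 runs 1, rem=5, I/O yield, promote→Q0. Q0=[P5,P2] Q1=[P1,P3,P4] Q2=[]
t=22-24: P5@Q0 runs 2, rem=3, I/O yield, promote→Q0. Q0=[P2,P5] Q1=[P1,P3,P4] Q2=[]
t=24-25: P2@Q0 runs 1, rem=4, I/O yield, promote→Q0. Q0=[P5,P2] Q1=[P1,P3,P4] Q2=[]
t=25-27: P5@Q0 runs 2, rem=1, I/O yield, promote→Q0. Q0=[P2,P5] Q1=[P1,P3,P4] Q2=[]
t=27-28: P2@Q0 runs 1, rem=3, I/O yield, promote→Q0. Q0=[P5,P2] Q1=[P1,P3,P4] Q2=[]
t=28-29: P5@Q0 runs 1, rem=0, completes. Q0=[P2] Q1=[P1,P3,P4] Q2=[]
t=29-30: P2@Q0 runs 1, rem=2, I/O yield, promote→Q0. Q0=[P2] Q1=[P1,P3,P4] Q2=[]
t=30-31: P2@Q0 runs 1, rem=1, I/O yield, promote→Q0. Q0=[P2] Q1=[P1,P3,P4] Q2=[]
t=31-32: P2@Q0 runs 1, rem=0, completes. Q0=[] Q1=[P1,P3,P4] Q2=[]
t=32-35: P1@Q1 runs 3, rem=0, completes. Q0=[] Q1=[P3,P4] Q2=[]
t=35-41: P3@Q1 runs 6, rem=5, quantum used, demote→Q2. Q0=[] Q1=[P4] Q2=[P3]
t=41-47: P4@Q1 runs 6, rem=7, quantum used, demote→Q2. Q0=[] Q1=[] Q2=[P3,P4]
t=47-52: P3@Q2 runs 5, rem=0, completes. Q0=[] Q1=[] Q2=[P4]
t=52-59: P4@Q2 runs 7, rem=0, completes. Q0=[] Q1=[] Q2=[]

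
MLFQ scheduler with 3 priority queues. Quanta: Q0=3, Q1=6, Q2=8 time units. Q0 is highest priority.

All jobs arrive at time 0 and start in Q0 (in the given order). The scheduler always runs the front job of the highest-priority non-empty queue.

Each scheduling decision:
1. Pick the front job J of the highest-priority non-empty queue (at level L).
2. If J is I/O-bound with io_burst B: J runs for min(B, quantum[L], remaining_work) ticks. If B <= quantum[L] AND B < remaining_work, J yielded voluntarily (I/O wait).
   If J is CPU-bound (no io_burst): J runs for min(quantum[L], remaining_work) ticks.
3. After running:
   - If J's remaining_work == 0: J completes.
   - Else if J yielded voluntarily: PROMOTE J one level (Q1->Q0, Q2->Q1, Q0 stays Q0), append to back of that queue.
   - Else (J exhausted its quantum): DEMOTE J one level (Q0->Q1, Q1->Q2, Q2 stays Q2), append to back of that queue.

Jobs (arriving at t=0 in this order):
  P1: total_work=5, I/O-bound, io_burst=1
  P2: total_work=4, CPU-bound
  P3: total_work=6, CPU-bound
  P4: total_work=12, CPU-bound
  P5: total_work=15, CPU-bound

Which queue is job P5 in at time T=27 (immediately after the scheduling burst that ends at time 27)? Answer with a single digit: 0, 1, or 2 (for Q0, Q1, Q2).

Answer: 1

Derivation:
t=0-1: P1@Q0 runs 1, rem=4, I/O yield, promote→Q0. Q0=[P2,P3,P4,P5,P1] Q1=[] Q2=[]
t=1-4: P2@Q0 runs 3, rem=1, quantum used, demote→Q1. Q0=[P3,P4,P5,P1] Q1=[P2] Q2=[]
t=4-7: P3@Q0 runs 3, rem=3, quantum used, demote→Q1. Q0=[P4,P5,P1] Q1=[P2,P3] Q2=[]
t=7-10: P4@Q0 runs 3, rem=9, quantum used, demote→Q1. Q0=[P5,P1] Q1=[P2,P3,P4] Q2=[]
t=10-13: P5@Q0 runs 3, rem=12, quantum used, demote→Q1. Q0=[P1] Q1=[P2,P3,P4,P5] Q2=[]
t=13-14: P1@Q0 runs 1, rem=3, I/O yield, promote→Q0. Q0=[P1] Q1=[P2,P3,P4,P5] Q2=[]
t=14-15: P1@Q0 runs 1, rem=2, I/O yield, promote→Q0. Q0=[P1] Q1=[P2,P3,P4,P5] Q2=[]
t=15-16: P1@Q0 runs 1, rem=1, I/O yield, promote→Q0. Q0=[P1] Q1=[P2,P3,P4,P5] Q2=[]
t=16-17: P1@Q0 runs 1, rem=0, completes. Q0=[] Q1=[P2,P3,P4,P5] Q2=[]
t=17-18: P2@Q1 runs 1, rem=0, completes. Q0=[] Q1=[P3,P4,P5] Q2=[]
t=18-21: P3@Q1 runs 3, rem=0, completes. Q0=[] Q1=[P4,P5] Q2=[]
t=21-27: P4@Q1 runs 6, rem=3, quantum used, demote→Q2. Q0=[] Q1=[P5] Q2=[P4]
t=27-33: P5@Q1 runs 6, rem=6, quantum used, demote→Q2. Q0=[] Q1=[] Q2=[P4,P5]
t=33-36: P4@Q2 runs 3, rem=0, completes. Q0=[] Q1=[] Q2=[P5]
t=36-42: P5@Q2 runs 6, rem=0, completes. Q0=[] Q1=[] Q2=[]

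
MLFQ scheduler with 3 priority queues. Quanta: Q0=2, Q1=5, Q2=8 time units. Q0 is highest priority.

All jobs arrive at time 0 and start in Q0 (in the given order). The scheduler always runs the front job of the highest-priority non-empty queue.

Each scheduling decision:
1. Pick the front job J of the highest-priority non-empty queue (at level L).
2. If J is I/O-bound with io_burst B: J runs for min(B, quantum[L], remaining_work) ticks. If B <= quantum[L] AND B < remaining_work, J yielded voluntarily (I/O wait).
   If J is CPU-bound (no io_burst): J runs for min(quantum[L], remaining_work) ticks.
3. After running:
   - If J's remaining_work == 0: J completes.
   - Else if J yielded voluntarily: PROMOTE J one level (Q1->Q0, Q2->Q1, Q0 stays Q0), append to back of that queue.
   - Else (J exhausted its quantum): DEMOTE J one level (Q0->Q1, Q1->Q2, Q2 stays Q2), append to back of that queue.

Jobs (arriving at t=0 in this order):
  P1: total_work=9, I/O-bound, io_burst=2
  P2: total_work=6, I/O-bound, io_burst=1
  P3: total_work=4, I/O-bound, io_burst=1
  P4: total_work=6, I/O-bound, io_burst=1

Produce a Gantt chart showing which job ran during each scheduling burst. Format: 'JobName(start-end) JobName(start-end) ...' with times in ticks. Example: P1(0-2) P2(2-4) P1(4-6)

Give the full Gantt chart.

t=0-2: P1@Q0 runs 2, rem=7, I/O yield, promote→Q0. Q0=[P2,P3,P4,P1] Q1=[] Q2=[]
t=2-3: P2@Q0 runs 1, rem=5, I/O yield, promote→Q0. Q0=[P3,P4,P1,P2] Q1=[] Q2=[]
t=3-4: P3@Q0 runs 1, rem=3, I/O yield, promote→Q0. Q0=[P4,P1,P2,P3] Q1=[] Q2=[]
t=4-5: P4@Q0 runs 1, rem=5, I/O yield, promote→Q0. Q0=[P1,P2,P3,P4] Q1=[] Q2=[]
t=5-7: P1@Q0 runs 2, rem=5, I/O yield, promote→Q0. Q0=[P2,P3,P4,P1] Q1=[] Q2=[]
t=7-8: P2@Q0 runs 1, rem=4, I/O yield, promote→Q0. Q0=[P3,P4,P1,P2] Q1=[] Q2=[]
t=8-9: P3@Q0 runs 1, rem=2, I/O yield, promote→Q0. Q0=[P4,P1,P2,P3] Q1=[] Q2=[]
t=9-10: P4@Q0 runs 1, rem=4, I/O yield, promote→Q0. Q0=[P1,P2,P3,P4] Q1=[] Q2=[]
t=10-12: P1@Q0 runs 2, rem=3, I/O yield, promote→Q0. Q0=[P2,P3,P4,P1] Q1=[] Q2=[]
t=12-13: P2@Q0 runs 1, rem=3, I/O yield, promote→Q0. Q0=[P3,P4,P1,P2] Q1=[] Q2=[]
t=13-14: P3@Q0 runs 1, rem=1, I/O yield, promote→Q0. Q0=[P4,P1,P2,P3] Q1=[] Q2=[]
t=14-15: P4@Q0 runs 1, rem=3, I/O yield, promote→Q0. Q0=[P1,P2,P3,P4] Q1=[] Q2=[]
t=15-17: P1@Q0 runs 2, rem=1, I/O yield, promote→Q0. Q0=[P2,P3,P4,P1] Q1=[] Q2=[]
t=17-18: P2@Q0 runs 1, rem=2, I/O yield, promote→Q0. Q0=[P3,P4,P1,P2] Q1=[] Q2=[]
t=18-19: P3@Q0 runs 1, rem=0, completes. Q0=[P4,P1,P2] Q1=[] Q2=[]
t=19-20: P4@Q0 runs 1, rem=2, I/O yield, promote→Q0. Q0=[P1,P2,P4] Q1=[] Q2=[]
t=20-21: P1@Q0 runs 1, rem=0, completes. Q0=[P2,P4] Q1=[] Q2=[]
t=21-22: P2@Q0 runs 1, rem=1, I/O yield, promote→Q0. Q0=[P4,P2] Q1=[] Q2=[]
t=22-23: P4@Q0 runs 1, rem=1, I/O yield, promote→Q0. Q0=[P2,P4] Q1=[] Q2=[]
t=23-24: P2@Q0 runs 1, rem=0, completes. Q0=[P4] Q1=[] Q2=[]
t=24-25: P4@Q0 runs 1, rem=0, completes. Q0=[] Q1=[] Q2=[]

Answer: P1(0-2) P2(2-3) P3(3-4) P4(4-5) P1(5-7) P2(7-8) P3(8-9) P4(9-10) P1(10-12) P2(12-13) P3(13-14) P4(14-15) P1(15-17) P2(17-18) P3(18-19) P4(19-20) P1(20-21) P2(21-22) P4(22-23) P2(23-24) P4(24-25)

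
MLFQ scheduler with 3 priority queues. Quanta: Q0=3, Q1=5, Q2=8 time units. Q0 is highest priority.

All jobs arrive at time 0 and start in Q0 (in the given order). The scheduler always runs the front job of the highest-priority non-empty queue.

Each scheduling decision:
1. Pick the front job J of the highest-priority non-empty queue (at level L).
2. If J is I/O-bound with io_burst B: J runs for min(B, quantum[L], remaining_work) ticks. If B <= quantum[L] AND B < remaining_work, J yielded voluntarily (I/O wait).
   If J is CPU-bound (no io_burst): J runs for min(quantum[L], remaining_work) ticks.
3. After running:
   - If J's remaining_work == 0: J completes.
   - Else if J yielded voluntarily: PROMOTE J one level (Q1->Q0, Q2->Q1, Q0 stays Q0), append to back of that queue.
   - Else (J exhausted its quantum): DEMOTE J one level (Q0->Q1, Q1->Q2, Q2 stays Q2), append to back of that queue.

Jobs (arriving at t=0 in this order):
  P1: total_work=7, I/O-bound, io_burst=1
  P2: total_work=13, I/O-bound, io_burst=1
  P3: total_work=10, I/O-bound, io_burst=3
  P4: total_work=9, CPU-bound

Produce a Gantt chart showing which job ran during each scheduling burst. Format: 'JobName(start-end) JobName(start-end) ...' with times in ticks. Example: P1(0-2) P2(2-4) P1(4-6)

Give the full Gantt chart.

Answer: P1(0-1) P2(1-2) P3(2-5) P4(5-8) P1(8-9) P2(9-10) P3(10-13) P1(13-14) P2(14-15) P3(15-18) P1(18-19) P2(19-20) P3(20-21) P1(21-22) P2(22-23) P1(23-24) P2(24-25) P1(25-26) P2(26-27) P2(27-28) P2(28-29) P2(29-30) P2(30-31) P2(31-32) P2(32-33) P4(33-38) P4(38-39)

Derivation:
t=0-1: P1@Q0 runs 1, rem=6, I/O yield, promote→Q0. Q0=[P2,P3,P4,P1] Q1=[] Q2=[]
t=1-2: P2@Q0 runs 1, rem=12, I/O yield, promote→Q0. Q0=[P3,P4,P1,P2] Q1=[] Q2=[]
t=2-5: P3@Q0 runs 3, rem=7, I/O yield, promote→Q0. Q0=[P4,P1,P2,P3] Q1=[] Q2=[]
t=5-8: P4@Q0 runs 3, rem=6, quantum used, demote→Q1. Q0=[P1,P2,P3] Q1=[P4] Q2=[]
t=8-9: P1@Q0 runs 1, rem=5, I/O yield, promote→Q0. Q0=[P2,P3,P1] Q1=[P4] Q2=[]
t=9-10: P2@Q0 runs 1, rem=11, I/O yield, promote→Q0. Q0=[P3,P1,P2] Q1=[P4] Q2=[]
t=10-13: P3@Q0 runs 3, rem=4, I/O yield, promote→Q0. Q0=[P1,P2,P3] Q1=[P4] Q2=[]
t=13-14: P1@Q0 runs 1, rem=4, I/O yield, promote→Q0. Q0=[P2,P3,P1] Q1=[P4] Q2=[]
t=14-15: P2@Q0 runs 1, rem=10, I/O yield, promote→Q0. Q0=[P3,P1,P2] Q1=[P4] Q2=[]
t=15-18: P3@Q0 runs 3, rem=1, I/O yield, promote→Q0. Q0=[P1,P2,P3] Q1=[P4] Q2=[]
t=18-19: P1@Q0 runs 1, rem=3, I/O yield, promote→Q0. Q0=[P2,P3,P1] Q1=[P4] Q2=[]
t=19-20: P2@Q0 runs 1, rem=9, I/O yield, promote→Q0. Q0=[P3,P1,P2] Q1=[P4] Q2=[]
t=20-21: P3@Q0 runs 1, rem=0, completes. Q0=[P1,P2] Q1=[P4] Q2=[]
t=21-22: P1@Q0 runs 1, rem=2, I/O yield, promote→Q0. Q0=[P2,P1] Q1=[P4] Q2=[]
t=22-23: P2@Q0 runs 1, rem=8, I/O yield, promote→Q0. Q0=[P1,P2] Q1=[P4] Q2=[]
t=23-24: P1@Q0 runs 1, rem=1, I/O yield, promote→Q0. Q0=[P2,P1] Q1=[P4] Q2=[]
t=24-25: P2@Q0 runs 1, rem=7, I/O yield, promote→Q0. Q0=[P1,P2] Q1=[P4] Q2=[]
t=25-26: P1@Q0 runs 1, rem=0, completes. Q0=[P2] Q1=[P4] Q2=[]
t=26-27: P2@Q0 runs 1, rem=6, I/O yield, promote→Q0. Q0=[P2] Q1=[P4] Q2=[]
t=27-28: P2@Q0 runs 1, rem=5, I/O yield, promote→Q0. Q0=[P2] Q1=[P4] Q2=[]
t=28-29: P2@Q0 runs 1, rem=4, I/O yield, promote→Q0. Q0=[P2] Q1=[P4] Q2=[]
t=29-30: P2@Q0 runs 1, rem=3, I/O yield, promote→Q0. Q0=[P2] Q1=[P4] Q2=[]
t=30-31: P2@Q0 runs 1, rem=2, I/O yield, promote→Q0. Q0=[P2] Q1=[P4] Q2=[]
t=31-32: P2@Q0 runs 1, rem=1, I/O yield, promote→Q0. Q0=[P2] Q1=[P4] Q2=[]
t=32-33: P2@Q0 runs 1, rem=0, completes. Q0=[] Q1=[P4] Q2=[]
t=33-38: P4@Q1 runs 5, rem=1, quantum used, demote→Q2. Q0=[] Q1=[] Q2=[P4]
t=38-39: P4@Q2 runs 1, rem=0, completes. Q0=[] Q1=[] Q2=[]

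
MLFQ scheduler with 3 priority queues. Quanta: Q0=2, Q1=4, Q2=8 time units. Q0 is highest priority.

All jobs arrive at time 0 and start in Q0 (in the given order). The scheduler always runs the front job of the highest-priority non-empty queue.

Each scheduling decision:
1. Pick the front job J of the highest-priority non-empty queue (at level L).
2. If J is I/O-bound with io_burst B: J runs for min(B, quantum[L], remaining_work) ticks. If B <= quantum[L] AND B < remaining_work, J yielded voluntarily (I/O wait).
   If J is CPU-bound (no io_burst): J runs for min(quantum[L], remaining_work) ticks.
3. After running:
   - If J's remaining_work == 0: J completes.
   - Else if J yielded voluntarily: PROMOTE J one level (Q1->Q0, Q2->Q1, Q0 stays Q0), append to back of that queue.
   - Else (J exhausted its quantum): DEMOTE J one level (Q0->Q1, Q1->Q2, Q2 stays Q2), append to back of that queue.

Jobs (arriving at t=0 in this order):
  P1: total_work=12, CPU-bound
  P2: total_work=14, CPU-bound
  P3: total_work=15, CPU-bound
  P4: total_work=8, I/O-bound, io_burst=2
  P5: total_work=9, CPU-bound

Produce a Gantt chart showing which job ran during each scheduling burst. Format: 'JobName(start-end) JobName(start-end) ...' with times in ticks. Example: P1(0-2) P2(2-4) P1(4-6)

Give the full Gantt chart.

Answer: P1(0-2) P2(2-4) P3(4-6) P4(6-8) P5(8-10) P4(10-12) P4(12-14) P4(14-16) P1(16-20) P2(20-24) P3(24-28) P5(28-32) P1(32-38) P2(38-46) P3(46-54) P5(54-57) P3(57-58)

Derivation:
t=0-2: P1@Q0 runs 2, rem=10, quantum used, demote→Q1. Q0=[P2,P3,P4,P5] Q1=[P1] Q2=[]
t=2-4: P2@Q0 runs 2, rem=12, quantum used, demote→Q1. Q0=[P3,P4,P5] Q1=[P1,P2] Q2=[]
t=4-6: P3@Q0 runs 2, rem=13, quantum used, demote→Q1. Q0=[P4,P5] Q1=[P1,P2,P3] Q2=[]
t=6-8: P4@Q0 runs 2, rem=6, I/O yield, promote→Q0. Q0=[P5,P4] Q1=[P1,P2,P3] Q2=[]
t=8-10: P5@Q0 runs 2, rem=7, quantum used, demote→Q1. Q0=[P4] Q1=[P1,P2,P3,P5] Q2=[]
t=10-12: P4@Q0 runs 2, rem=4, I/O yield, promote→Q0. Q0=[P4] Q1=[P1,P2,P3,P5] Q2=[]
t=12-14: P4@Q0 runs 2, rem=2, I/O yield, promote→Q0. Q0=[P4] Q1=[P1,P2,P3,P5] Q2=[]
t=14-16: P4@Q0 runs 2, rem=0, completes. Q0=[] Q1=[P1,P2,P3,P5] Q2=[]
t=16-20: P1@Q1 runs 4, rem=6, quantum used, demote→Q2. Q0=[] Q1=[P2,P3,P5] Q2=[P1]
t=20-24: P2@Q1 runs 4, rem=8, quantum used, demote→Q2. Q0=[] Q1=[P3,P5] Q2=[P1,P2]
t=24-28: P3@Q1 runs 4, rem=9, quantum used, demote→Q2. Q0=[] Q1=[P5] Q2=[P1,P2,P3]
t=28-32: P5@Q1 runs 4, rem=3, quantum used, demote→Q2. Q0=[] Q1=[] Q2=[P1,P2,P3,P5]
t=32-38: P1@Q2 runs 6, rem=0, completes. Q0=[] Q1=[] Q2=[P2,P3,P5]
t=38-46: P2@Q2 runs 8, rem=0, completes. Q0=[] Q1=[] Q2=[P3,P5]
t=46-54: P3@Q2 runs 8, rem=1, quantum used, demote→Q2. Q0=[] Q1=[] Q2=[P5,P3]
t=54-57: P5@Q2 runs 3, rem=0, completes. Q0=[] Q1=[] Q2=[P3]
t=57-58: P3@Q2 runs 1, rem=0, completes. Q0=[] Q1=[] Q2=[]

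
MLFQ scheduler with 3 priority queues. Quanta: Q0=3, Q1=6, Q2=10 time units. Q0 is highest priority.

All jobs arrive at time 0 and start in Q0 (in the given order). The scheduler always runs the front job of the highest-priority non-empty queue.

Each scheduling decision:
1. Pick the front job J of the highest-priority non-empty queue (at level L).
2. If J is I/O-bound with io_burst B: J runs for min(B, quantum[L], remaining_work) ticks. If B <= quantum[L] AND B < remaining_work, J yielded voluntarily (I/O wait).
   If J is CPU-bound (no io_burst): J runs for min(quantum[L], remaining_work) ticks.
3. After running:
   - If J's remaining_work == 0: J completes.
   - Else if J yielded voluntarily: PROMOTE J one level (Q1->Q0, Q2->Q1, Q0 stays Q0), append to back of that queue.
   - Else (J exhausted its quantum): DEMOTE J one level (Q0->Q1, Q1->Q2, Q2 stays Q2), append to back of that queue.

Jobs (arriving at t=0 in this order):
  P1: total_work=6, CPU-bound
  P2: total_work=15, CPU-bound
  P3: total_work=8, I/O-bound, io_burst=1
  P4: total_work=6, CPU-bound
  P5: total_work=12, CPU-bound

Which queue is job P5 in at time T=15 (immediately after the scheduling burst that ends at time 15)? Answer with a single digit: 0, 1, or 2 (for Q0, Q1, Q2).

t=0-3: P1@Q0 runs 3, rem=3, quantum used, demote→Q1. Q0=[P2,P3,P4,P5] Q1=[P1] Q2=[]
t=3-6: P2@Q0 runs 3, rem=12, quantum used, demote→Q1. Q0=[P3,P4,P5] Q1=[P1,P2] Q2=[]
t=6-7: P3@Q0 runs 1, rem=7, I/O yield, promote→Q0. Q0=[P4,P5,P3] Q1=[P1,P2] Q2=[]
t=7-10: P4@Q0 runs 3, rem=3, quantum used, demote→Q1. Q0=[P5,P3] Q1=[P1,P2,P4] Q2=[]
t=10-13: P5@Q0 runs 3, rem=9, quantum used, demote→Q1. Q0=[P3] Q1=[P1,P2,P4,P5] Q2=[]
t=13-14: P3@Q0 runs 1, rem=6, I/O yield, promote→Q0. Q0=[P3] Q1=[P1,P2,P4,P5] Q2=[]
t=14-15: P3@Q0 runs 1, rem=5, I/O yield, promote→Q0. Q0=[P3] Q1=[P1,P2,P4,P5] Q2=[]
t=15-16: P3@Q0 runs 1, rem=4, I/O yield, promote→Q0. Q0=[P3] Q1=[P1,P2,P4,P5] Q2=[]
t=16-17: P3@Q0 runs 1, rem=3, I/O yield, promote→Q0. Q0=[P3] Q1=[P1,P2,P4,P5] Q2=[]
t=17-18: P3@Q0 runs 1, rem=2, I/O yield, promote→Q0. Q0=[P3] Q1=[P1,P2,P4,P5] Q2=[]
t=18-19: P3@Q0 runs 1, rem=1, I/O yield, promote→Q0. Q0=[P3] Q1=[P1,P2,P4,P5] Q2=[]
t=19-20: P3@Q0 runs 1, rem=0, completes. Q0=[] Q1=[P1,P2,P4,P5] Q2=[]
t=20-23: P1@Q1 runs 3, rem=0, completes. Q0=[] Q1=[P2,P4,P5] Q2=[]
t=23-29: P2@Q1 runs 6, rem=6, quantum used, demote→Q2. Q0=[] Q1=[P4,P5] Q2=[P2]
t=29-32: P4@Q1 runs 3, rem=0, completes. Q0=[] Q1=[P5] Q2=[P2]
t=32-38: P5@Q1 runs 6, rem=3, quantum used, demote→Q2. Q0=[] Q1=[] Q2=[P2,P5]
t=38-44: P2@Q2 runs 6, rem=0, completes. Q0=[] Q1=[] Q2=[P5]
t=44-47: P5@Q2 runs 3, rem=0, completes. Q0=[] Q1=[] Q2=[]

Answer: 1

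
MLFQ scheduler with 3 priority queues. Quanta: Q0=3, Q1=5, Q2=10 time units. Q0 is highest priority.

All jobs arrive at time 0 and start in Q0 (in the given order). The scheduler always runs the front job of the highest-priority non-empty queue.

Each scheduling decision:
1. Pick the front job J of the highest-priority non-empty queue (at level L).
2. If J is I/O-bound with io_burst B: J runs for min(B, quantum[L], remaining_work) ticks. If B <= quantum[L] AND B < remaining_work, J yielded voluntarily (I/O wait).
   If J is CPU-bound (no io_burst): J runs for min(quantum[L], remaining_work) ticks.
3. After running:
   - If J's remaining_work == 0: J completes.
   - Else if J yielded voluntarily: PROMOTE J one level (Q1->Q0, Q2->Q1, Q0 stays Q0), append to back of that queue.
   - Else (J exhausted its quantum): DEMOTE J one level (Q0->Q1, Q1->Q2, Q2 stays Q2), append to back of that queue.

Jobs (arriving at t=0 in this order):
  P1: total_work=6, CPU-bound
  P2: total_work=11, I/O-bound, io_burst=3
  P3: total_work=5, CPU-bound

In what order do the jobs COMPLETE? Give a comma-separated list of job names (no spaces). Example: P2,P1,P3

t=0-3: P1@Q0 runs 3, rem=3, quantum used, demote→Q1. Q0=[P2,P3] Q1=[P1] Q2=[]
t=3-6: P2@Q0 runs 3, rem=8, I/O yield, promote→Q0. Q0=[P3,P2] Q1=[P1] Q2=[]
t=6-9: P3@Q0 runs 3, rem=2, quantum used, demote→Q1. Q0=[P2] Q1=[P1,P3] Q2=[]
t=9-12: P2@Q0 runs 3, rem=5, I/O yield, promote→Q0. Q0=[P2] Q1=[P1,P3] Q2=[]
t=12-15: P2@Q0 runs 3, rem=2, I/O yield, promote→Q0. Q0=[P2] Q1=[P1,P3] Q2=[]
t=15-17: P2@Q0 runs 2, rem=0, completes. Q0=[] Q1=[P1,P3] Q2=[]
t=17-20: P1@Q1 runs 3, rem=0, completes. Q0=[] Q1=[P3] Q2=[]
t=20-22: P3@Q1 runs 2, rem=0, completes. Q0=[] Q1=[] Q2=[]

Answer: P2,P1,P3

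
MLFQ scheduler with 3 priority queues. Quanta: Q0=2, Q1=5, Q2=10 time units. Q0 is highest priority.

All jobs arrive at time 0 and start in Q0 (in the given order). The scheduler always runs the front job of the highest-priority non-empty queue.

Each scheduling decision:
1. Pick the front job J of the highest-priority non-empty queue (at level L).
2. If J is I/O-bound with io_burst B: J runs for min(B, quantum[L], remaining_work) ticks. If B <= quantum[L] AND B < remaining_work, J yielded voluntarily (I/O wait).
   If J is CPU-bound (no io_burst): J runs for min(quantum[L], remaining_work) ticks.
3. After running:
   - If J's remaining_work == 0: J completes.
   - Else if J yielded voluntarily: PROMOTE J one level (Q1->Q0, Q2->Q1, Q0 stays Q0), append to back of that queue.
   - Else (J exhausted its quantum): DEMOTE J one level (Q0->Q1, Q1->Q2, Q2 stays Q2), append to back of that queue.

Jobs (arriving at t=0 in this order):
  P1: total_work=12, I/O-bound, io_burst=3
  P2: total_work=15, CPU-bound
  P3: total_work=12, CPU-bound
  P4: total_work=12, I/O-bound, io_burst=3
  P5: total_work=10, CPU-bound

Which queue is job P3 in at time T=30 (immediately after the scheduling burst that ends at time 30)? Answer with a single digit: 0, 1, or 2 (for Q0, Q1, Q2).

Answer: 2

Derivation:
t=0-2: P1@Q0 runs 2, rem=10, quantum used, demote→Q1. Q0=[P2,P3,P4,P5] Q1=[P1] Q2=[]
t=2-4: P2@Q0 runs 2, rem=13, quantum used, demote→Q1. Q0=[P3,P4,P5] Q1=[P1,P2] Q2=[]
t=4-6: P3@Q0 runs 2, rem=10, quantum used, demote→Q1. Q0=[P4,P5] Q1=[P1,P2,P3] Q2=[]
t=6-8: P4@Q0 runs 2, rem=10, quantum used, demote→Q1. Q0=[P5] Q1=[P1,P2,P3,P4] Q2=[]
t=8-10: P5@Q0 runs 2, rem=8, quantum used, demote→Q1. Q0=[] Q1=[P1,P2,P3,P4,P5] Q2=[]
t=10-13: P1@Q1 runs 3, rem=7, I/O yield, promote→Q0. Q0=[P1] Q1=[P2,P3,P4,P5] Q2=[]
t=13-15: P1@Q0 runs 2, rem=5, quantum used, demote→Q1. Q0=[] Q1=[P2,P3,P4,P5,P1] Q2=[]
t=15-20: P2@Q1 runs 5, rem=8, quantum used, demote→Q2. Q0=[] Q1=[P3,P4,P5,P1] Q2=[P2]
t=20-25: P3@Q1 runs 5, rem=5, quantum used, demote→Q2. Q0=[] Q1=[P4,P5,P1] Q2=[P2,P3]
t=25-28: P4@Q1 runs 3, rem=7, I/O yield, promote→Q0. Q0=[P4] Q1=[P5,P1] Q2=[P2,P3]
t=28-30: P4@Q0 runs 2, rem=5, quantum used, demote→Q1. Q0=[] Q1=[P5,P1,P4] Q2=[P2,P3]
t=30-35: P5@Q1 runs 5, rem=3, quantum used, demote→Q2. Q0=[] Q1=[P1,P4] Q2=[P2,P3,P5]
t=35-38: P1@Q1 runs 3, rem=2, I/O yield, promote→Q0. Q0=[P1] Q1=[P4] Q2=[P2,P3,P5]
t=38-40: P1@Q0 runs 2, rem=0, completes. Q0=[] Q1=[P4] Q2=[P2,P3,P5]
t=40-43: P4@Q1 runs 3, rem=2, I/O yield, promote→Q0. Q0=[P4] Q1=[] Q2=[P2,P3,P5]
t=43-45: P4@Q0 runs 2, rem=0, completes. Q0=[] Q1=[] Q2=[P2,P3,P5]
t=45-53: P2@Q2 runs 8, rem=0, completes. Q0=[] Q1=[] Q2=[P3,P5]
t=53-58: P3@Q2 runs 5, rem=0, completes. Q0=[] Q1=[] Q2=[P5]
t=58-61: P5@Q2 runs 3, rem=0, completes. Q0=[] Q1=[] Q2=[]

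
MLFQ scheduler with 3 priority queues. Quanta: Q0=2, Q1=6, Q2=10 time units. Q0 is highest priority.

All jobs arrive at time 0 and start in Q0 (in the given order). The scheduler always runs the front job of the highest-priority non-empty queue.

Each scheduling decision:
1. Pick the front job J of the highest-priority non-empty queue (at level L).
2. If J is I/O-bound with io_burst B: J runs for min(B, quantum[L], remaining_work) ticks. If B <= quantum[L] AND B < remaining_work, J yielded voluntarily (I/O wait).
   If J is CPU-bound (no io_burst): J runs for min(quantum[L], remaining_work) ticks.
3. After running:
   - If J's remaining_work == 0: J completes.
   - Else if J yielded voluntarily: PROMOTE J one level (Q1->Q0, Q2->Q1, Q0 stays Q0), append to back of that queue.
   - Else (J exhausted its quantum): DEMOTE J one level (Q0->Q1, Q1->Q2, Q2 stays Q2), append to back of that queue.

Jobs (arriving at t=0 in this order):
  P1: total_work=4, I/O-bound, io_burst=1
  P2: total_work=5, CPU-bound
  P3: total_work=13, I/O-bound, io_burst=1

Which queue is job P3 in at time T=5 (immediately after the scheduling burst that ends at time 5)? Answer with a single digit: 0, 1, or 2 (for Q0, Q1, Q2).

t=0-1: P1@Q0 runs 1, rem=3, I/O yield, promote→Q0. Q0=[P2,P3,P1] Q1=[] Q2=[]
t=1-3: P2@Q0 runs 2, rem=3, quantum used, demote→Q1. Q0=[P3,P1] Q1=[P2] Q2=[]
t=3-4: P3@Q0 runs 1, rem=12, I/O yield, promote→Q0. Q0=[P1,P3] Q1=[P2] Q2=[]
t=4-5: P1@Q0 runs 1, rem=2, I/O yield, promote→Q0. Q0=[P3,P1] Q1=[P2] Q2=[]
t=5-6: P3@Q0 runs 1, rem=11, I/O yield, promote→Q0. Q0=[P1,P3] Q1=[P2] Q2=[]
t=6-7: P1@Q0 runs 1, rem=1, I/O yield, promote→Q0. Q0=[P3,P1] Q1=[P2] Q2=[]
t=7-8: P3@Q0 runs 1, rem=10, I/O yield, promote→Q0. Q0=[P1,P3] Q1=[P2] Q2=[]
t=8-9: P1@Q0 runs 1, rem=0, completes. Q0=[P3] Q1=[P2] Q2=[]
t=9-10: P3@Q0 runs 1, rem=9, I/O yield, promote→Q0. Q0=[P3] Q1=[P2] Q2=[]
t=10-11: P3@Q0 runs 1, rem=8, I/O yield, promote→Q0. Q0=[P3] Q1=[P2] Q2=[]
t=11-12: P3@Q0 runs 1, rem=7, I/O yield, promote→Q0. Q0=[P3] Q1=[P2] Q2=[]
t=12-13: P3@Q0 runs 1, rem=6, I/O yield, promote→Q0. Q0=[P3] Q1=[P2] Q2=[]
t=13-14: P3@Q0 runs 1, rem=5, I/O yield, promote→Q0. Q0=[P3] Q1=[P2] Q2=[]
t=14-15: P3@Q0 runs 1, rem=4, I/O yield, promote→Q0. Q0=[P3] Q1=[P2] Q2=[]
t=15-16: P3@Q0 runs 1, rem=3, I/O yield, promote→Q0. Q0=[P3] Q1=[P2] Q2=[]
t=16-17: P3@Q0 runs 1, rem=2, I/O yield, promote→Q0. Q0=[P3] Q1=[P2] Q2=[]
t=17-18: P3@Q0 runs 1, rem=1, I/O yield, promote→Q0. Q0=[P3] Q1=[P2] Q2=[]
t=18-19: P3@Q0 runs 1, rem=0, completes. Q0=[] Q1=[P2] Q2=[]
t=19-22: P2@Q1 runs 3, rem=0, completes. Q0=[] Q1=[] Q2=[]

Answer: 0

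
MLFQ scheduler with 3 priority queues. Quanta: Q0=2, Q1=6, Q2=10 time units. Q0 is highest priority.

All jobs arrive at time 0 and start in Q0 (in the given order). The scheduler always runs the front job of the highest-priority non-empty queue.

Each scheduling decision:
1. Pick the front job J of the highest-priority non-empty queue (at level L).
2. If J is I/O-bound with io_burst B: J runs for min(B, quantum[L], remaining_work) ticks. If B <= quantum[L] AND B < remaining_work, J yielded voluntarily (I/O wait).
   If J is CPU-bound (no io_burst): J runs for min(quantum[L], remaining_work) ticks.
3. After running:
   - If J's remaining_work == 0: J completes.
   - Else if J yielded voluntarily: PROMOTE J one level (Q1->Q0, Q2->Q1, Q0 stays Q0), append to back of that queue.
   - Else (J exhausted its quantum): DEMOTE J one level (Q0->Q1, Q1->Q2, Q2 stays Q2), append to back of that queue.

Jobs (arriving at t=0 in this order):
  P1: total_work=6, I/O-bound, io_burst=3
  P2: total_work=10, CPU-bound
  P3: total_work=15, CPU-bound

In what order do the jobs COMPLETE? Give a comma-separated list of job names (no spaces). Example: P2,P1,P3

t=0-2: P1@Q0 runs 2, rem=4, quantum used, demote→Q1. Q0=[P2,P3] Q1=[P1] Q2=[]
t=2-4: P2@Q0 runs 2, rem=8, quantum used, demote→Q1. Q0=[P3] Q1=[P1,P2] Q2=[]
t=4-6: P3@Q0 runs 2, rem=13, quantum used, demote→Q1. Q0=[] Q1=[P1,P2,P3] Q2=[]
t=6-9: P1@Q1 runs 3, rem=1, I/O yield, promote→Q0. Q0=[P1] Q1=[P2,P3] Q2=[]
t=9-10: P1@Q0 runs 1, rem=0, completes. Q0=[] Q1=[P2,P3] Q2=[]
t=10-16: P2@Q1 runs 6, rem=2, quantum used, demote→Q2. Q0=[] Q1=[P3] Q2=[P2]
t=16-22: P3@Q1 runs 6, rem=7, quantum used, demote→Q2. Q0=[] Q1=[] Q2=[P2,P3]
t=22-24: P2@Q2 runs 2, rem=0, completes. Q0=[] Q1=[] Q2=[P3]
t=24-31: P3@Q2 runs 7, rem=0, completes. Q0=[] Q1=[] Q2=[]

Answer: P1,P2,P3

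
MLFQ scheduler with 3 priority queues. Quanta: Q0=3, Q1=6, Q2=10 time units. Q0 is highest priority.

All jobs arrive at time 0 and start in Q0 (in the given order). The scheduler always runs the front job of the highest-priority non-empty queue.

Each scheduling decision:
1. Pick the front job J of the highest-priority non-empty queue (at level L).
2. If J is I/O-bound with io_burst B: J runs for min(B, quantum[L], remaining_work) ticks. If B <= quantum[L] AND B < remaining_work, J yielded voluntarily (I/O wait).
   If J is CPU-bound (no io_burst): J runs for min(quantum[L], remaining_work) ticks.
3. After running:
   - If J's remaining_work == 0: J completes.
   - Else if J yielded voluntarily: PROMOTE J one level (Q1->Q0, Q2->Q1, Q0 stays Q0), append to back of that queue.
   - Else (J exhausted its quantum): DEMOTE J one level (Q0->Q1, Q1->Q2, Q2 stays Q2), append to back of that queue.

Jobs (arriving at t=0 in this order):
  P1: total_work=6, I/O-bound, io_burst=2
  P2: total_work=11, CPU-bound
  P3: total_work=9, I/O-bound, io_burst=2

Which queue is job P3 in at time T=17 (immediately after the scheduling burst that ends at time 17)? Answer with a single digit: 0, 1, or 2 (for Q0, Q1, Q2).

t=0-2: P1@Q0 runs 2, rem=4, I/O yield, promote→Q0. Q0=[P2,P3,P1] Q1=[] Q2=[]
t=2-5: P2@Q0 runs 3, rem=8, quantum used, demote→Q1. Q0=[P3,P1] Q1=[P2] Q2=[]
t=5-7: P3@Q0 runs 2, rem=7, I/O yield, promote→Q0. Q0=[P1,P3] Q1=[P2] Q2=[]
t=7-9: P1@Q0 runs 2, rem=2, I/O yield, promote→Q0. Q0=[P3,P1] Q1=[P2] Q2=[]
t=9-11: P3@Q0 runs 2, rem=5, I/O yield, promote→Q0. Q0=[P1,P3] Q1=[P2] Q2=[]
t=11-13: P1@Q0 runs 2, rem=0, completes. Q0=[P3] Q1=[P2] Q2=[]
t=13-15: P3@Q0 runs 2, rem=3, I/O yield, promote→Q0. Q0=[P3] Q1=[P2] Q2=[]
t=15-17: P3@Q0 runs 2, rem=1, I/O yield, promote→Q0. Q0=[P3] Q1=[P2] Q2=[]
t=17-18: P3@Q0 runs 1, rem=0, completes. Q0=[] Q1=[P2] Q2=[]
t=18-24: P2@Q1 runs 6, rem=2, quantum used, demote→Q2. Q0=[] Q1=[] Q2=[P2]
t=24-26: P2@Q2 runs 2, rem=0, completes. Q0=[] Q1=[] Q2=[]

Answer: 0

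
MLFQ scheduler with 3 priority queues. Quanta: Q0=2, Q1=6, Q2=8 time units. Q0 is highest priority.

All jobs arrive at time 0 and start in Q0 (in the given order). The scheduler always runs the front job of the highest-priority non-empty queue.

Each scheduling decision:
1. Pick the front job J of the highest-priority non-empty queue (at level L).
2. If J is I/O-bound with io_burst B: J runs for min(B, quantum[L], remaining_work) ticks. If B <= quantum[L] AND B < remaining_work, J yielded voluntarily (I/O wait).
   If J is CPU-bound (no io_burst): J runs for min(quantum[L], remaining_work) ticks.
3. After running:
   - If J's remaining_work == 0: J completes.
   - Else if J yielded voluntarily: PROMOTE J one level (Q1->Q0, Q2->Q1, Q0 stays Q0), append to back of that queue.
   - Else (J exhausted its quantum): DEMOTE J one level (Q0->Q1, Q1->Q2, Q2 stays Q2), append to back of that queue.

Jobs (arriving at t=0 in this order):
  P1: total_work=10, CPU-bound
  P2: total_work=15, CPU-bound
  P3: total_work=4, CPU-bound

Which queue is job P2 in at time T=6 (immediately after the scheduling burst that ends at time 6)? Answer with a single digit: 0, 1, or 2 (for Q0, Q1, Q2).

Answer: 1

Derivation:
t=0-2: P1@Q0 runs 2, rem=8, quantum used, demote→Q1. Q0=[P2,P3] Q1=[P1] Q2=[]
t=2-4: P2@Q0 runs 2, rem=13, quantum used, demote→Q1. Q0=[P3] Q1=[P1,P2] Q2=[]
t=4-6: P3@Q0 runs 2, rem=2, quantum used, demote→Q1. Q0=[] Q1=[P1,P2,P3] Q2=[]
t=6-12: P1@Q1 runs 6, rem=2, quantum used, demote→Q2. Q0=[] Q1=[P2,P3] Q2=[P1]
t=12-18: P2@Q1 runs 6, rem=7, quantum used, demote→Q2. Q0=[] Q1=[P3] Q2=[P1,P2]
t=18-20: P3@Q1 runs 2, rem=0, completes. Q0=[] Q1=[] Q2=[P1,P2]
t=20-22: P1@Q2 runs 2, rem=0, completes. Q0=[] Q1=[] Q2=[P2]
t=22-29: P2@Q2 runs 7, rem=0, completes. Q0=[] Q1=[] Q2=[]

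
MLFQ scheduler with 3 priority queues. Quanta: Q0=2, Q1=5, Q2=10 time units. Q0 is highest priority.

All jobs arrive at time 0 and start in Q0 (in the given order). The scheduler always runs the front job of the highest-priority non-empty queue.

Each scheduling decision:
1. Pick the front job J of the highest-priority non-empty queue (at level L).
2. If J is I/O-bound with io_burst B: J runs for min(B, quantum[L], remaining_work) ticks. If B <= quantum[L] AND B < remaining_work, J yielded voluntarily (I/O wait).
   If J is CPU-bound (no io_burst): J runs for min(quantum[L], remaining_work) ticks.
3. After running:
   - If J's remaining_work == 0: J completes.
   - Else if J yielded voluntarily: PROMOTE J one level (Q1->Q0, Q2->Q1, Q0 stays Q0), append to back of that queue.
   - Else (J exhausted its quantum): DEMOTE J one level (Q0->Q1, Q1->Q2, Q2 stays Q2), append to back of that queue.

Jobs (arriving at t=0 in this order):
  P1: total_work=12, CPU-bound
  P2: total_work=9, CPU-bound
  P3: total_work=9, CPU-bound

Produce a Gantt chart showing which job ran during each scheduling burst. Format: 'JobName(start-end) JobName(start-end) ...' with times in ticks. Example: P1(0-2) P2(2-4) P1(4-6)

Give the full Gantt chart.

Answer: P1(0-2) P2(2-4) P3(4-6) P1(6-11) P2(11-16) P3(16-21) P1(21-26) P2(26-28) P3(28-30)

Derivation:
t=0-2: P1@Q0 runs 2, rem=10, quantum used, demote→Q1. Q0=[P2,P3] Q1=[P1] Q2=[]
t=2-4: P2@Q0 runs 2, rem=7, quantum used, demote→Q1. Q0=[P3] Q1=[P1,P2] Q2=[]
t=4-6: P3@Q0 runs 2, rem=7, quantum used, demote→Q1. Q0=[] Q1=[P1,P2,P3] Q2=[]
t=6-11: P1@Q1 runs 5, rem=5, quantum used, demote→Q2. Q0=[] Q1=[P2,P3] Q2=[P1]
t=11-16: P2@Q1 runs 5, rem=2, quantum used, demote→Q2. Q0=[] Q1=[P3] Q2=[P1,P2]
t=16-21: P3@Q1 runs 5, rem=2, quantum used, demote→Q2. Q0=[] Q1=[] Q2=[P1,P2,P3]
t=21-26: P1@Q2 runs 5, rem=0, completes. Q0=[] Q1=[] Q2=[P2,P3]
t=26-28: P2@Q2 runs 2, rem=0, completes. Q0=[] Q1=[] Q2=[P3]
t=28-30: P3@Q2 runs 2, rem=0, completes. Q0=[] Q1=[] Q2=[]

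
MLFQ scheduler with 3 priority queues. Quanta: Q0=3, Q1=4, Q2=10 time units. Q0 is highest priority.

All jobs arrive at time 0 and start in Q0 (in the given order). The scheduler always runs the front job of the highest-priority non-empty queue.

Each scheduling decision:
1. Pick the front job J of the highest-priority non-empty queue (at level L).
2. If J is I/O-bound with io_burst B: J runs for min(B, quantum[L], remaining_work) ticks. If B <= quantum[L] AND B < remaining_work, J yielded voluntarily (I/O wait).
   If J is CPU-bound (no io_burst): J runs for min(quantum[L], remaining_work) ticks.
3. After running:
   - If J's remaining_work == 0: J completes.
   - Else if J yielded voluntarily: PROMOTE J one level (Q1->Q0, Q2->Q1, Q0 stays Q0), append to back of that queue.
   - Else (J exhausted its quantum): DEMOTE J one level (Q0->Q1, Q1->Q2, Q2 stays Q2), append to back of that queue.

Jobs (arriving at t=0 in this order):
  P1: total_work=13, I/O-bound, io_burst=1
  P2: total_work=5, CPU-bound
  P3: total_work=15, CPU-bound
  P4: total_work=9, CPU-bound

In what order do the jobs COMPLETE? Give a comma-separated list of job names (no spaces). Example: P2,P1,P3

Answer: P1,P2,P3,P4

Derivation:
t=0-1: P1@Q0 runs 1, rem=12, I/O yield, promote→Q0. Q0=[P2,P3,P4,P1] Q1=[] Q2=[]
t=1-4: P2@Q0 runs 3, rem=2, quantum used, demote→Q1. Q0=[P3,P4,P1] Q1=[P2] Q2=[]
t=4-7: P3@Q0 runs 3, rem=12, quantum used, demote→Q1. Q0=[P4,P1] Q1=[P2,P3] Q2=[]
t=7-10: P4@Q0 runs 3, rem=6, quantum used, demote→Q1. Q0=[P1] Q1=[P2,P3,P4] Q2=[]
t=10-11: P1@Q0 runs 1, rem=11, I/O yield, promote→Q0. Q0=[P1] Q1=[P2,P3,P4] Q2=[]
t=11-12: P1@Q0 runs 1, rem=10, I/O yield, promote→Q0. Q0=[P1] Q1=[P2,P3,P4] Q2=[]
t=12-13: P1@Q0 runs 1, rem=9, I/O yield, promote→Q0. Q0=[P1] Q1=[P2,P3,P4] Q2=[]
t=13-14: P1@Q0 runs 1, rem=8, I/O yield, promote→Q0. Q0=[P1] Q1=[P2,P3,P4] Q2=[]
t=14-15: P1@Q0 runs 1, rem=7, I/O yield, promote→Q0. Q0=[P1] Q1=[P2,P3,P4] Q2=[]
t=15-16: P1@Q0 runs 1, rem=6, I/O yield, promote→Q0. Q0=[P1] Q1=[P2,P3,P4] Q2=[]
t=16-17: P1@Q0 runs 1, rem=5, I/O yield, promote→Q0. Q0=[P1] Q1=[P2,P3,P4] Q2=[]
t=17-18: P1@Q0 runs 1, rem=4, I/O yield, promote→Q0. Q0=[P1] Q1=[P2,P3,P4] Q2=[]
t=18-19: P1@Q0 runs 1, rem=3, I/O yield, promote→Q0. Q0=[P1] Q1=[P2,P3,P4] Q2=[]
t=19-20: P1@Q0 runs 1, rem=2, I/O yield, promote→Q0. Q0=[P1] Q1=[P2,P3,P4] Q2=[]
t=20-21: P1@Q0 runs 1, rem=1, I/O yield, promote→Q0. Q0=[P1] Q1=[P2,P3,P4] Q2=[]
t=21-22: P1@Q0 runs 1, rem=0, completes. Q0=[] Q1=[P2,P3,P4] Q2=[]
t=22-24: P2@Q1 runs 2, rem=0, completes. Q0=[] Q1=[P3,P4] Q2=[]
t=24-28: P3@Q1 runs 4, rem=8, quantum used, demote→Q2. Q0=[] Q1=[P4] Q2=[P3]
t=28-32: P4@Q1 runs 4, rem=2, quantum used, demote→Q2. Q0=[] Q1=[] Q2=[P3,P4]
t=32-40: P3@Q2 runs 8, rem=0, completes. Q0=[] Q1=[] Q2=[P4]
t=40-42: P4@Q2 runs 2, rem=0, completes. Q0=[] Q1=[] Q2=[]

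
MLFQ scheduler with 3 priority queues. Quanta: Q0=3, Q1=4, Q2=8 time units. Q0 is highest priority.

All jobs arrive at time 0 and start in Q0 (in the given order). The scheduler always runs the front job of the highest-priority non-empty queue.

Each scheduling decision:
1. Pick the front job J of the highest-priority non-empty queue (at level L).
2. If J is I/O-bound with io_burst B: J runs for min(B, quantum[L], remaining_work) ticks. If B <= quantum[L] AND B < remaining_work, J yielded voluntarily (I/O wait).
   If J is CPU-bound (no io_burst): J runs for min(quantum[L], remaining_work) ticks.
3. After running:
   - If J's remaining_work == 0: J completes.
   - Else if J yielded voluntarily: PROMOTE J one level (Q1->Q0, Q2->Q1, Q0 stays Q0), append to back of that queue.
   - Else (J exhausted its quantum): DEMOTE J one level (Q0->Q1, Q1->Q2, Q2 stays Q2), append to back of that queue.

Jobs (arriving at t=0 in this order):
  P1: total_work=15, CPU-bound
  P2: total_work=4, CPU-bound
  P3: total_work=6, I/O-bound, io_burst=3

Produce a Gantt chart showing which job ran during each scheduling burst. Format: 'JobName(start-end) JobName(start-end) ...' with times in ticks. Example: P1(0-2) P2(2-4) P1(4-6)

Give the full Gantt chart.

Answer: P1(0-3) P2(3-6) P3(6-9) P3(9-12) P1(12-16) P2(16-17) P1(17-25)

Derivation:
t=0-3: P1@Q0 runs 3, rem=12, quantum used, demote→Q1. Q0=[P2,P3] Q1=[P1] Q2=[]
t=3-6: P2@Q0 runs 3, rem=1, quantum used, demote→Q1. Q0=[P3] Q1=[P1,P2] Q2=[]
t=6-9: P3@Q0 runs 3, rem=3, I/O yield, promote→Q0. Q0=[P3] Q1=[P1,P2] Q2=[]
t=9-12: P3@Q0 runs 3, rem=0, completes. Q0=[] Q1=[P1,P2] Q2=[]
t=12-16: P1@Q1 runs 4, rem=8, quantum used, demote→Q2. Q0=[] Q1=[P2] Q2=[P1]
t=16-17: P2@Q1 runs 1, rem=0, completes. Q0=[] Q1=[] Q2=[P1]
t=17-25: P1@Q2 runs 8, rem=0, completes. Q0=[] Q1=[] Q2=[]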